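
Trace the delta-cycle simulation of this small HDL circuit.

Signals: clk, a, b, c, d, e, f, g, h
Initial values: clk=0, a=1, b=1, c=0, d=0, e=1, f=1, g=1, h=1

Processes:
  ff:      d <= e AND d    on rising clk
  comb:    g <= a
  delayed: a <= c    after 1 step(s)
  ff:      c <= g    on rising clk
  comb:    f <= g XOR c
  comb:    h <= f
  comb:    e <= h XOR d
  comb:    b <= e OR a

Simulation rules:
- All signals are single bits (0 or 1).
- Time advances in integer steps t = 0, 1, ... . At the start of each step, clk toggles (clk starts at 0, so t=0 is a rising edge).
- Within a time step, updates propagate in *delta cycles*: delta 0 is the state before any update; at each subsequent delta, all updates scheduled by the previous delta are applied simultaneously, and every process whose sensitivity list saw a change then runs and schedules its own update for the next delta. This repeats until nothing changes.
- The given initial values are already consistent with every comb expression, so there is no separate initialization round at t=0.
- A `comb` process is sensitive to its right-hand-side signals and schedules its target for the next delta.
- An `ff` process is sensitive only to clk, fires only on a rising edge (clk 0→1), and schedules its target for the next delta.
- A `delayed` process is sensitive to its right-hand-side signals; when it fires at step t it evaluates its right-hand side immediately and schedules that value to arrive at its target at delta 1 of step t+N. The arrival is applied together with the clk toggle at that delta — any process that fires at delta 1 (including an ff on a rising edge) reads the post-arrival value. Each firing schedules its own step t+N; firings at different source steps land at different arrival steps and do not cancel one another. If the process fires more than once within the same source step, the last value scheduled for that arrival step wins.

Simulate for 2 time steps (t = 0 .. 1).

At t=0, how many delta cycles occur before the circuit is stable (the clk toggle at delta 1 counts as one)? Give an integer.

5

t=0 Δ0: f=1 a=1 e=1 c=0 h=1 b=1 d=0 g=1 clk=0
  Δ1: clk:0→1
  Δ2: c:0→1
  Δ3: f:1→0
  Δ4: h:1→0
  Δ5: e:1→0
  (5Δ to stable)
t=1 Δ0: f=0 a=1 e=0 c=1 h=0 b=1 d=0 g=1 clk=1
  Δ1: clk:1→0
  (1Δ to stable)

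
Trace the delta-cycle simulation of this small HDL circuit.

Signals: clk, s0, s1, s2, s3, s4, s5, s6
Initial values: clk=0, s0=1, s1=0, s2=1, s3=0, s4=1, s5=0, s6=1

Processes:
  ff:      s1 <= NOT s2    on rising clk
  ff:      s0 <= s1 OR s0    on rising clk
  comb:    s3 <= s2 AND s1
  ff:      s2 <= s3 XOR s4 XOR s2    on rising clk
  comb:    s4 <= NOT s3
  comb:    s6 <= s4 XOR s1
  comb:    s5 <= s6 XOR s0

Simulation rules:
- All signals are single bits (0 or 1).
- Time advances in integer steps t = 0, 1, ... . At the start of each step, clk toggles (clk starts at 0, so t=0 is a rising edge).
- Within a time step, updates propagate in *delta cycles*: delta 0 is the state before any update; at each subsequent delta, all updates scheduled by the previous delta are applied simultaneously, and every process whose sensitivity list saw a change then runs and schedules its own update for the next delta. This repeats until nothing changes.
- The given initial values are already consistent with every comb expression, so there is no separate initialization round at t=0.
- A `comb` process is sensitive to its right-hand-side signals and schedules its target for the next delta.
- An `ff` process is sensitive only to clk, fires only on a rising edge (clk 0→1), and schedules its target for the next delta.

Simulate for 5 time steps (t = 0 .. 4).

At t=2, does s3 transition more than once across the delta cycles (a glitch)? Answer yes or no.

t0.Δ0 clk=0 s5=0 s3=0 s2=1 s1=0 s4=1 s6=1 s0=1
t0.Δ1 clk=1 s5=0 s3=0 s2=1 s1=0 s4=1 s6=1 s0=1
t0.Δ2 clk=1 s5=0 s3=0 s2=0 s1=0 s4=1 s6=1 s0=1
t1.Δ0 clk=1 s5=0 s3=0 s2=0 s1=0 s4=1 s6=1 s0=1
t1.Δ1 clk=0 s5=0 s3=0 s2=0 s1=0 s4=1 s6=1 s0=1
t2.Δ0 clk=0 s5=0 s3=0 s2=0 s1=0 s4=1 s6=1 s0=1
t2.Δ1 clk=1 s5=0 s3=0 s2=0 s1=0 s4=1 s6=1 s0=1
t2.Δ2 clk=1 s5=0 s3=0 s2=1 s1=1 s4=1 s6=1 s0=1
t2.Δ3 clk=1 s5=0 s3=1 s2=1 s1=1 s4=1 s6=0 s0=1
t2.Δ4 clk=1 s5=1 s3=1 s2=1 s1=1 s4=0 s6=0 s0=1
t2.Δ5 clk=1 s5=1 s3=1 s2=1 s1=1 s4=0 s6=1 s0=1
t2.Δ6 clk=1 s5=0 s3=1 s2=1 s1=1 s4=0 s6=1 s0=1
t3.Δ0 clk=1 s5=0 s3=1 s2=1 s1=1 s4=0 s6=1 s0=1
t3.Δ1 clk=0 s5=0 s3=1 s2=1 s1=1 s4=0 s6=1 s0=1
t4.Δ0 clk=0 s5=0 s3=1 s2=1 s1=1 s4=0 s6=1 s0=1
t4.Δ1 clk=1 s5=0 s3=1 s2=1 s1=1 s4=0 s6=1 s0=1
t4.Δ2 clk=1 s5=0 s3=1 s2=0 s1=0 s4=0 s6=1 s0=1
t4.Δ3 clk=1 s5=0 s3=0 s2=0 s1=0 s4=0 s6=0 s0=1
t4.Δ4 clk=1 s5=1 s3=0 s2=0 s1=0 s4=1 s6=0 s0=1
t4.Δ5 clk=1 s5=1 s3=0 s2=0 s1=0 s4=1 s6=1 s0=1
t4.Δ6 clk=1 s5=0 s3=0 s2=0 s1=0 s4=1 s6=1 s0=1

no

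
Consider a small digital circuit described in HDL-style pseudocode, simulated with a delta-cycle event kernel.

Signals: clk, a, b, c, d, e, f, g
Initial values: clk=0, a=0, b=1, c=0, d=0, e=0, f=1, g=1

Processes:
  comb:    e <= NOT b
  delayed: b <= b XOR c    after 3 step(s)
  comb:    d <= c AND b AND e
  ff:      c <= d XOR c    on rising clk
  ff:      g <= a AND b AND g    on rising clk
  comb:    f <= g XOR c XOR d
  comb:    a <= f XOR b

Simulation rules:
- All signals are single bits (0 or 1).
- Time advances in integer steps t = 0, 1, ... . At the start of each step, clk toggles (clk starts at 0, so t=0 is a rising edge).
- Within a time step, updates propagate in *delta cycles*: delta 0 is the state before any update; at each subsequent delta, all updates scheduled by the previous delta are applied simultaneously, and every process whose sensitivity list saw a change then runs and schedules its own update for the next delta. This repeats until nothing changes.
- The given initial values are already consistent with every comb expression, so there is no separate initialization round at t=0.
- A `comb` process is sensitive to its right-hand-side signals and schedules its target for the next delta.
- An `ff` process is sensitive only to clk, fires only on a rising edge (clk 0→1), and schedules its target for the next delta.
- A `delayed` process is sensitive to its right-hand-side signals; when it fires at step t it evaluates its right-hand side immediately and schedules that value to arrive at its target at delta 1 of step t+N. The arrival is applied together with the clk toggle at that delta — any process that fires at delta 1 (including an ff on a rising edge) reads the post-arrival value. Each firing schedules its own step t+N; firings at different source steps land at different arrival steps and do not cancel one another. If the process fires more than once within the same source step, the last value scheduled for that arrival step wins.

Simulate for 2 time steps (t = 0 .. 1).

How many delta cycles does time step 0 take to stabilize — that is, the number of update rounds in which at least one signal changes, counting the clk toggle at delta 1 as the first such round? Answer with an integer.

t0.Δ0 e=0 f=1 g=1 d=0 clk=0 a=0 c=0 b=1
t0.Δ1 e=0 f=1 g=1 d=0 clk=1 a=0 c=0 b=1
t0.Δ2 e=0 f=1 g=0 d=0 clk=1 a=0 c=0 b=1
t0.Δ3 e=0 f=0 g=0 d=0 clk=1 a=0 c=0 b=1
t0.Δ4 e=0 f=0 g=0 d=0 clk=1 a=1 c=0 b=1
t1.Δ0 e=0 f=0 g=0 d=0 clk=1 a=1 c=0 b=1
t1.Δ1 e=0 f=0 g=0 d=0 clk=0 a=1 c=0 b=1

4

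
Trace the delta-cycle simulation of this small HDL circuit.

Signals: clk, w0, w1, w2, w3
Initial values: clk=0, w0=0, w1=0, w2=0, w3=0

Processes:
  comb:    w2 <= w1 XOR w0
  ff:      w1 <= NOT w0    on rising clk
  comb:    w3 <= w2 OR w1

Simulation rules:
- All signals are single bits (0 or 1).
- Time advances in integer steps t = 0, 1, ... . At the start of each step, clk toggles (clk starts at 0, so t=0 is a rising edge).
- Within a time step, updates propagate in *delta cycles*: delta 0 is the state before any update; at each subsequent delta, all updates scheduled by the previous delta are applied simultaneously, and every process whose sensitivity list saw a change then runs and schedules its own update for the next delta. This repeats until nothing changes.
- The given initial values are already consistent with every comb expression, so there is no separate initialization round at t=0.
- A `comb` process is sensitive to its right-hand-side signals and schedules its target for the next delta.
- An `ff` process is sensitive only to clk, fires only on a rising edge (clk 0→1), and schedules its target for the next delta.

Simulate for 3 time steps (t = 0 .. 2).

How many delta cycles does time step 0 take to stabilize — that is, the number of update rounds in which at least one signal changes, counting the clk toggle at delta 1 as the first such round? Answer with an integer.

t=0 Δ0: w1=0 w0=0 w2=0 w3=0 clk=0
  Δ1: clk:0→1
  Δ2: w1:0→1
  Δ3: w2:0→1, w3:0→1
  (3Δ to stable)
t=1 Δ0: w1=1 w0=0 w2=1 w3=1 clk=1
  Δ1: clk:1→0
  (1Δ to stable)
t=2 Δ0: w1=1 w0=0 w2=1 w3=1 clk=0
  Δ1: clk:0→1
  (1Δ to stable)

3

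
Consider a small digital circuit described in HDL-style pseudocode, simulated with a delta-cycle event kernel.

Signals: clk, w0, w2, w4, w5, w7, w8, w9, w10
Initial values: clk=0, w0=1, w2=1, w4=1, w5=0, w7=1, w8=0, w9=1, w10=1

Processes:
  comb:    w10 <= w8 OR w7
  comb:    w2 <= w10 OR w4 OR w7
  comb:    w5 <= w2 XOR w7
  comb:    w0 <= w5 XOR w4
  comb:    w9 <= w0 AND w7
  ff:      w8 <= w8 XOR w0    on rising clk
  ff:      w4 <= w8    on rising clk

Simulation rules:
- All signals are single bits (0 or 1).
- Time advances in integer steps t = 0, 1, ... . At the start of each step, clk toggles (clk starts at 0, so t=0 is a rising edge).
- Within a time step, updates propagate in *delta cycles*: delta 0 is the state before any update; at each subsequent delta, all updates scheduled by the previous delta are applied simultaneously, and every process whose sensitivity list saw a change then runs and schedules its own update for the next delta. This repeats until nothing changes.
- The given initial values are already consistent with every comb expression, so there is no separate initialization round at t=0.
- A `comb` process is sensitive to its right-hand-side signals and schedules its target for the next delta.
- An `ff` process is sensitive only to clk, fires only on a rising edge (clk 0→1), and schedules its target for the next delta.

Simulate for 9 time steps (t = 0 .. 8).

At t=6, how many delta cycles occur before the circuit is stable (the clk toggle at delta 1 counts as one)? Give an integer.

4

t0.Δ0 w9=1 w8=0 w4=1 w5=0 w2=1 w0=1 w10=1 clk=0 w7=1
t0.Δ1 w9=1 w8=0 w4=1 w5=0 w2=1 w0=1 w10=1 clk=1 w7=1
t0.Δ2 w9=1 w8=1 w4=0 w5=0 w2=1 w0=1 w10=1 clk=1 w7=1
t0.Δ3 w9=1 w8=1 w4=0 w5=0 w2=1 w0=0 w10=1 clk=1 w7=1
t0.Δ4 w9=0 w8=1 w4=0 w5=0 w2=1 w0=0 w10=1 clk=1 w7=1
t1.Δ0 w9=0 w8=1 w4=0 w5=0 w2=1 w0=0 w10=1 clk=1 w7=1
t1.Δ1 w9=0 w8=1 w4=0 w5=0 w2=1 w0=0 w10=1 clk=0 w7=1
t2.Δ0 w9=0 w8=1 w4=0 w5=0 w2=1 w0=0 w10=1 clk=0 w7=1
t2.Δ1 w9=0 w8=1 w4=0 w5=0 w2=1 w0=0 w10=1 clk=1 w7=1
t2.Δ2 w9=0 w8=1 w4=1 w5=0 w2=1 w0=0 w10=1 clk=1 w7=1
t2.Δ3 w9=0 w8=1 w4=1 w5=0 w2=1 w0=1 w10=1 clk=1 w7=1
t2.Δ4 w9=1 w8=1 w4=1 w5=0 w2=1 w0=1 w10=1 clk=1 w7=1
t3.Δ0 w9=1 w8=1 w4=1 w5=0 w2=1 w0=1 w10=1 clk=1 w7=1
t3.Δ1 w9=1 w8=1 w4=1 w5=0 w2=1 w0=1 w10=1 clk=0 w7=1
t4.Δ0 w9=1 w8=1 w4=1 w5=0 w2=1 w0=1 w10=1 clk=0 w7=1
t4.Δ1 w9=1 w8=1 w4=1 w5=0 w2=1 w0=1 w10=1 clk=1 w7=1
t4.Δ2 w9=1 w8=0 w4=1 w5=0 w2=1 w0=1 w10=1 clk=1 w7=1
t5.Δ0 w9=1 w8=0 w4=1 w5=0 w2=1 w0=1 w10=1 clk=1 w7=1
t5.Δ1 w9=1 w8=0 w4=1 w5=0 w2=1 w0=1 w10=1 clk=0 w7=1
t6.Δ0 w9=1 w8=0 w4=1 w5=0 w2=1 w0=1 w10=1 clk=0 w7=1
t6.Δ1 w9=1 w8=0 w4=1 w5=0 w2=1 w0=1 w10=1 clk=1 w7=1
t6.Δ2 w9=1 w8=1 w4=0 w5=0 w2=1 w0=1 w10=1 clk=1 w7=1
t6.Δ3 w9=1 w8=1 w4=0 w5=0 w2=1 w0=0 w10=1 clk=1 w7=1
t6.Δ4 w9=0 w8=1 w4=0 w5=0 w2=1 w0=0 w10=1 clk=1 w7=1
t7.Δ0 w9=0 w8=1 w4=0 w5=0 w2=1 w0=0 w10=1 clk=1 w7=1
t7.Δ1 w9=0 w8=1 w4=0 w5=0 w2=1 w0=0 w10=1 clk=0 w7=1
t8.Δ0 w9=0 w8=1 w4=0 w5=0 w2=1 w0=0 w10=1 clk=0 w7=1
t8.Δ1 w9=0 w8=1 w4=0 w5=0 w2=1 w0=0 w10=1 clk=1 w7=1
t8.Δ2 w9=0 w8=1 w4=1 w5=0 w2=1 w0=0 w10=1 clk=1 w7=1
t8.Δ3 w9=0 w8=1 w4=1 w5=0 w2=1 w0=1 w10=1 clk=1 w7=1
t8.Δ4 w9=1 w8=1 w4=1 w5=0 w2=1 w0=1 w10=1 clk=1 w7=1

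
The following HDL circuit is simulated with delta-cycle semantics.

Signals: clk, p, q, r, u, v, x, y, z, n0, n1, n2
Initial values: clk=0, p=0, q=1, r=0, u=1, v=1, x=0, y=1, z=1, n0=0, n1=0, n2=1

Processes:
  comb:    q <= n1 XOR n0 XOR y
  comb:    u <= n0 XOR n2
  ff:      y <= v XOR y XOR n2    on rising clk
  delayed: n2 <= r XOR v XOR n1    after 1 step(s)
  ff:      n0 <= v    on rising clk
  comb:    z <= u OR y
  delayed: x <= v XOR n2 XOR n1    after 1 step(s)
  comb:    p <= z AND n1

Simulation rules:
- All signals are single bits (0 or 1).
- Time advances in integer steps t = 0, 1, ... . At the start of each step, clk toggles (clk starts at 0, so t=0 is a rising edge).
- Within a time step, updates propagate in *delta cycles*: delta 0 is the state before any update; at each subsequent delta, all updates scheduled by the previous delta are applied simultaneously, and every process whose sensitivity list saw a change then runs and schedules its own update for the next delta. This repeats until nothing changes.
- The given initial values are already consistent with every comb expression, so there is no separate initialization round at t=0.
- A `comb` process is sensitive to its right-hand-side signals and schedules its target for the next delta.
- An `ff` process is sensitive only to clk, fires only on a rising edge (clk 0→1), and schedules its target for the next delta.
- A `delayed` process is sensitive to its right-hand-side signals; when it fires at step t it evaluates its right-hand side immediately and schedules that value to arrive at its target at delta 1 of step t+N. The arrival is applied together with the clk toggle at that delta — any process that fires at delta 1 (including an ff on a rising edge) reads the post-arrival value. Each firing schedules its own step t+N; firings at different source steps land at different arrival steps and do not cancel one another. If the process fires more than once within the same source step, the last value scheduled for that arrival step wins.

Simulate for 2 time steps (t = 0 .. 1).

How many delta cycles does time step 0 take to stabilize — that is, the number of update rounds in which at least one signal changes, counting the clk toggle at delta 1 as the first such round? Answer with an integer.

3

t0.Δ0 r=0 clk=0 q=1 n0=0 n1=0 y=1 v=1 n2=1 x=0 p=0 z=1 u=1
t0.Δ1 r=0 clk=1 q=1 n0=0 n1=0 y=1 v=1 n2=1 x=0 p=0 z=1 u=1
t0.Δ2 r=0 clk=1 q=1 n0=1 n1=0 y=1 v=1 n2=1 x=0 p=0 z=1 u=1
t0.Δ3 r=0 clk=1 q=0 n0=1 n1=0 y=1 v=1 n2=1 x=0 p=0 z=1 u=0
t1.Δ0 r=0 clk=1 q=0 n0=1 n1=0 y=1 v=1 n2=1 x=0 p=0 z=1 u=0
t1.Δ1 r=0 clk=0 q=0 n0=1 n1=0 y=1 v=1 n2=1 x=0 p=0 z=1 u=0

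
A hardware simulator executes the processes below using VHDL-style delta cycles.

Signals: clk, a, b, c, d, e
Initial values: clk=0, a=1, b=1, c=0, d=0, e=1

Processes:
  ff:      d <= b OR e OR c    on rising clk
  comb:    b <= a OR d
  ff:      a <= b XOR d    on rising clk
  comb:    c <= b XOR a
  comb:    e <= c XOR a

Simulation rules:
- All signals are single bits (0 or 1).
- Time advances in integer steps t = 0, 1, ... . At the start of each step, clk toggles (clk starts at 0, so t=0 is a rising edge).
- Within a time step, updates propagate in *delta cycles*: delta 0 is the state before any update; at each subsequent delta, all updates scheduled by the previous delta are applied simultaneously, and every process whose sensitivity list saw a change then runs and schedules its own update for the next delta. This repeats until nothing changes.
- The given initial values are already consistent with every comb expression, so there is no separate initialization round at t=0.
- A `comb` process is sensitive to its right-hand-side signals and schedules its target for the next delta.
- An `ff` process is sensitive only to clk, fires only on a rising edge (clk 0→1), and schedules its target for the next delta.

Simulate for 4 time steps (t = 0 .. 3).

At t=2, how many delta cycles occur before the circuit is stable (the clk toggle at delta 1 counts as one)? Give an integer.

4

[bits: c,b,e,clk,d,a]
t=0: Δ0=011001 Δ1=011101 Δ2=011111 | 2Δ
t=1: Δ0=011111 Δ1=011011 | 1Δ
t=2: Δ0=011011 Δ1=011111 Δ2=011110 Δ3=110110 Δ4=111110 | 4Δ
t=3: Δ0=111110 Δ1=111010 | 1Δ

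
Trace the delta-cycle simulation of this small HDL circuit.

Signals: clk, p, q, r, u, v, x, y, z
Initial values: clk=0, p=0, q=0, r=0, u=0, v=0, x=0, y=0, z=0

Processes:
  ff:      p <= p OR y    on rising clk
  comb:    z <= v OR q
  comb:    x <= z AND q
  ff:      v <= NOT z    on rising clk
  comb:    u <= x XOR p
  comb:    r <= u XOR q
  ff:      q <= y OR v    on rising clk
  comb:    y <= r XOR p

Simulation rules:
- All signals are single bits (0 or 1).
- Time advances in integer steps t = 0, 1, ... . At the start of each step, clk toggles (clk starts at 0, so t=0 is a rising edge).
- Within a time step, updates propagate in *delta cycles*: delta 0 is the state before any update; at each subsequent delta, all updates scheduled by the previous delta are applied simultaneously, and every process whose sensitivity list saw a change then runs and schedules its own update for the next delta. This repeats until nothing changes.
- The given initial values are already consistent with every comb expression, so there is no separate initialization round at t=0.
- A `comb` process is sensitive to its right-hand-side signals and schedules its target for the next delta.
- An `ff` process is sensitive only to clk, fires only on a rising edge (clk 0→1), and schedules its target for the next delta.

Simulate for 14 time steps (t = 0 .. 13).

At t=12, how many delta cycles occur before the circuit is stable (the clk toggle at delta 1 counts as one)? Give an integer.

3

t0.Δ0 z=0 p=0 q=0 v=0 y=0 r=0 u=0 clk=0 x=0
t0.Δ1 z=0 p=0 q=0 v=0 y=0 r=0 u=0 clk=1 x=0
t0.Δ2 z=0 p=0 q=0 v=1 y=0 r=0 u=0 clk=1 x=0
t0.Δ3 z=1 p=0 q=0 v=1 y=0 r=0 u=0 clk=1 x=0
t1.Δ0 z=1 p=0 q=0 v=1 y=0 r=0 u=0 clk=1 x=0
t1.Δ1 z=1 p=0 q=0 v=1 y=0 r=0 u=0 clk=0 x=0
t2.Δ0 z=1 p=0 q=0 v=1 y=0 r=0 u=0 clk=0 x=0
t2.Δ1 z=1 p=0 q=0 v=1 y=0 r=0 u=0 clk=1 x=0
t2.Δ2 z=1 p=0 q=1 v=0 y=0 r=0 u=0 clk=1 x=0
t2.Δ3 z=1 p=0 q=1 v=0 y=0 r=1 u=0 clk=1 x=1
t2.Δ4 z=1 p=0 q=1 v=0 y=1 r=1 u=1 clk=1 x=1
t2.Δ5 z=1 p=0 q=1 v=0 y=1 r=0 u=1 clk=1 x=1
t2.Δ6 z=1 p=0 q=1 v=0 y=0 r=0 u=1 clk=1 x=1
t3.Δ0 z=1 p=0 q=1 v=0 y=0 r=0 u=1 clk=1 x=1
t3.Δ1 z=1 p=0 q=1 v=0 y=0 r=0 u=1 clk=0 x=1
t4.Δ0 z=1 p=0 q=1 v=0 y=0 r=0 u=1 clk=0 x=1
t4.Δ1 z=1 p=0 q=1 v=0 y=0 r=0 u=1 clk=1 x=1
t4.Δ2 z=1 p=0 q=0 v=0 y=0 r=0 u=1 clk=1 x=1
t4.Δ3 z=0 p=0 q=0 v=0 y=0 r=1 u=1 clk=1 x=0
t4.Δ4 z=0 p=0 q=0 v=0 y=1 r=1 u=0 clk=1 x=0
t4.Δ5 z=0 p=0 q=0 v=0 y=1 r=0 u=0 clk=1 x=0
t4.Δ6 z=0 p=0 q=0 v=0 y=0 r=0 u=0 clk=1 x=0
t5.Δ0 z=0 p=0 q=0 v=0 y=0 r=0 u=0 clk=1 x=0
t5.Δ1 z=0 p=0 q=0 v=0 y=0 r=0 u=0 clk=0 x=0
t6.Δ0 z=0 p=0 q=0 v=0 y=0 r=0 u=0 clk=0 x=0
t6.Δ1 z=0 p=0 q=0 v=0 y=0 r=0 u=0 clk=1 x=0
t6.Δ2 z=0 p=0 q=0 v=1 y=0 r=0 u=0 clk=1 x=0
t6.Δ3 z=1 p=0 q=0 v=1 y=0 r=0 u=0 clk=1 x=0
t7.Δ0 z=1 p=0 q=0 v=1 y=0 r=0 u=0 clk=1 x=0
t7.Δ1 z=1 p=0 q=0 v=1 y=0 r=0 u=0 clk=0 x=0
t8.Δ0 z=1 p=0 q=0 v=1 y=0 r=0 u=0 clk=0 x=0
t8.Δ1 z=1 p=0 q=0 v=1 y=0 r=0 u=0 clk=1 x=0
t8.Δ2 z=1 p=0 q=1 v=0 y=0 r=0 u=0 clk=1 x=0
t8.Δ3 z=1 p=0 q=1 v=0 y=0 r=1 u=0 clk=1 x=1
t8.Δ4 z=1 p=0 q=1 v=0 y=1 r=1 u=1 clk=1 x=1
t8.Δ5 z=1 p=0 q=1 v=0 y=1 r=0 u=1 clk=1 x=1
t8.Δ6 z=1 p=0 q=1 v=0 y=0 r=0 u=1 clk=1 x=1
t9.Δ0 z=1 p=0 q=1 v=0 y=0 r=0 u=1 clk=1 x=1
t9.Δ1 z=1 p=0 q=1 v=0 y=0 r=0 u=1 clk=0 x=1
t10.Δ0 z=1 p=0 q=1 v=0 y=0 r=0 u=1 clk=0 x=1
t10.Δ1 z=1 p=0 q=1 v=0 y=0 r=0 u=1 clk=1 x=1
t10.Δ2 z=1 p=0 q=0 v=0 y=0 r=0 u=1 clk=1 x=1
t10.Δ3 z=0 p=0 q=0 v=0 y=0 r=1 u=1 clk=1 x=0
t10.Δ4 z=0 p=0 q=0 v=0 y=1 r=1 u=0 clk=1 x=0
t10.Δ5 z=0 p=0 q=0 v=0 y=1 r=0 u=0 clk=1 x=0
t10.Δ6 z=0 p=0 q=0 v=0 y=0 r=0 u=0 clk=1 x=0
t11.Δ0 z=0 p=0 q=0 v=0 y=0 r=0 u=0 clk=1 x=0
t11.Δ1 z=0 p=0 q=0 v=0 y=0 r=0 u=0 clk=0 x=0
t12.Δ0 z=0 p=0 q=0 v=0 y=0 r=0 u=0 clk=0 x=0
t12.Δ1 z=0 p=0 q=0 v=0 y=0 r=0 u=0 clk=1 x=0
t12.Δ2 z=0 p=0 q=0 v=1 y=0 r=0 u=0 clk=1 x=0
t12.Δ3 z=1 p=0 q=0 v=1 y=0 r=0 u=0 clk=1 x=0
t13.Δ0 z=1 p=0 q=0 v=1 y=0 r=0 u=0 clk=1 x=0
t13.Δ1 z=1 p=0 q=0 v=1 y=0 r=0 u=0 clk=0 x=0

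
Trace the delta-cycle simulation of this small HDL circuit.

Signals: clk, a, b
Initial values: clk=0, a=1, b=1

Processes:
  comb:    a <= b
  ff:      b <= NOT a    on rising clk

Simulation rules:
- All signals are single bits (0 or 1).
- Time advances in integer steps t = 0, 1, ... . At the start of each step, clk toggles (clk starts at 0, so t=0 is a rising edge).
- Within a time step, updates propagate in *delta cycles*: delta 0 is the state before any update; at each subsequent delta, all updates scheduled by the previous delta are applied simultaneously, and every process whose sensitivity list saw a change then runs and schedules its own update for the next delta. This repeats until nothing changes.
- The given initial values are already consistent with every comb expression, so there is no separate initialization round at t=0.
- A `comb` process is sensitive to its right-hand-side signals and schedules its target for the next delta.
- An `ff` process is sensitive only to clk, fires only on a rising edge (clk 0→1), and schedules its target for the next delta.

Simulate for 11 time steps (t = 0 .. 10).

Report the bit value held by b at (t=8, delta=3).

0

t0.Δ0 a=1 clk=0 b=1
t0.Δ1 a=1 clk=1 b=1
t0.Δ2 a=1 clk=1 b=0
t0.Δ3 a=0 clk=1 b=0
t1.Δ0 a=0 clk=1 b=0
t1.Δ1 a=0 clk=0 b=0
t2.Δ0 a=0 clk=0 b=0
t2.Δ1 a=0 clk=1 b=0
t2.Δ2 a=0 clk=1 b=1
t2.Δ3 a=1 clk=1 b=1
t3.Δ0 a=1 clk=1 b=1
t3.Δ1 a=1 clk=0 b=1
t4.Δ0 a=1 clk=0 b=1
t4.Δ1 a=1 clk=1 b=1
t4.Δ2 a=1 clk=1 b=0
t4.Δ3 a=0 clk=1 b=0
t5.Δ0 a=0 clk=1 b=0
t5.Δ1 a=0 clk=0 b=0
t6.Δ0 a=0 clk=0 b=0
t6.Δ1 a=0 clk=1 b=0
t6.Δ2 a=0 clk=1 b=1
t6.Δ3 a=1 clk=1 b=1
t7.Δ0 a=1 clk=1 b=1
t7.Δ1 a=1 clk=0 b=1
t8.Δ0 a=1 clk=0 b=1
t8.Δ1 a=1 clk=1 b=1
t8.Δ2 a=1 clk=1 b=0
t8.Δ3 a=0 clk=1 b=0
t9.Δ0 a=0 clk=1 b=0
t9.Δ1 a=0 clk=0 b=0
t10.Δ0 a=0 clk=0 b=0
t10.Δ1 a=0 clk=1 b=0
t10.Δ2 a=0 clk=1 b=1
t10.Δ3 a=1 clk=1 b=1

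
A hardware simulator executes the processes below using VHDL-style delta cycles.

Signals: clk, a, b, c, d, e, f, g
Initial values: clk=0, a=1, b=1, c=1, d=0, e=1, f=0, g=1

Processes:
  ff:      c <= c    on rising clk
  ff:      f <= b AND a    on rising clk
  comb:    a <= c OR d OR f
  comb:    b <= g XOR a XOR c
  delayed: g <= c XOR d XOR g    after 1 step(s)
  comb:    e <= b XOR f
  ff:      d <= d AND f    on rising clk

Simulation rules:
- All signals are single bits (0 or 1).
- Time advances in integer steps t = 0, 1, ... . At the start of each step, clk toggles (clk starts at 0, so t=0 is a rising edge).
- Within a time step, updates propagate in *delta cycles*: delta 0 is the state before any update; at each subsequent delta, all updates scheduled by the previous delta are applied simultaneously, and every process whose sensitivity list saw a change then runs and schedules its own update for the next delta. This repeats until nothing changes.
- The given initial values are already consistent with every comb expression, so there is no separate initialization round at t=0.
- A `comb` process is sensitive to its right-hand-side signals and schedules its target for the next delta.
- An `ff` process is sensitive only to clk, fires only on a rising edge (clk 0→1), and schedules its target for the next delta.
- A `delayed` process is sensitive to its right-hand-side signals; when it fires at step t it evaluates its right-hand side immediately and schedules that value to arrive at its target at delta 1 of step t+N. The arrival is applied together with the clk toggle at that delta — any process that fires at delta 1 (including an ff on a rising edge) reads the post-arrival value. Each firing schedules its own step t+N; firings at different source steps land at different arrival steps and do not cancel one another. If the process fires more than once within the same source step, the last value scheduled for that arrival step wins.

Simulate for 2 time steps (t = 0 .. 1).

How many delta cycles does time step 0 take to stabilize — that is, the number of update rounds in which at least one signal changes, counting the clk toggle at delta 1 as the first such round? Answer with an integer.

[bits: b,c,f,clk,e,g,a,d]
t=0: Δ0=11001110 Δ1=11011110 Δ2=11111110 Δ3=11110110 | 3Δ
t=1: Δ0=11110110 Δ1=11100110 | 1Δ

3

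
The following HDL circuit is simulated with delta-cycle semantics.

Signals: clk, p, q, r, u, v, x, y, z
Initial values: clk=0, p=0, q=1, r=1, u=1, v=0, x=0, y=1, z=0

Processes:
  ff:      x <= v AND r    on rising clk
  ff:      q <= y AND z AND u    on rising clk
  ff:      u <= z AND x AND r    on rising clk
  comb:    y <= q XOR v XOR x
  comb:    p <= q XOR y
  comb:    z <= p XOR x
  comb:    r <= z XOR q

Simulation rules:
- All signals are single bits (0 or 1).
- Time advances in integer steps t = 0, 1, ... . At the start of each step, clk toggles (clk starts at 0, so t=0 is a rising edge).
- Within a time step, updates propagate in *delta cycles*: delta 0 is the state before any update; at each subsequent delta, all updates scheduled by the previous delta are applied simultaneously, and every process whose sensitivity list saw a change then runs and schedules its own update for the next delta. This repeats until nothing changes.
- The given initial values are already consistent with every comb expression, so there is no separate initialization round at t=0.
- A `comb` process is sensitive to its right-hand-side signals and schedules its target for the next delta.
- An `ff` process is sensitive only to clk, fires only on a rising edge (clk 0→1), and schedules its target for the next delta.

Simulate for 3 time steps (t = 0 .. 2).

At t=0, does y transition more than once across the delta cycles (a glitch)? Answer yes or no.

[bits: q,x,p,r,v,u,y,clk,z]
t=0: Δ0=100101100 Δ1=100101110 Δ2=000100110 Δ3=001000010 Δ4=000000011 Δ5=000100010 Δ6=000000010 | 6Δ
t=1: Δ0=000000010 Δ1=000000000 | 1Δ
t=2: Δ0=000000000 Δ1=000000010 | 1Δ

no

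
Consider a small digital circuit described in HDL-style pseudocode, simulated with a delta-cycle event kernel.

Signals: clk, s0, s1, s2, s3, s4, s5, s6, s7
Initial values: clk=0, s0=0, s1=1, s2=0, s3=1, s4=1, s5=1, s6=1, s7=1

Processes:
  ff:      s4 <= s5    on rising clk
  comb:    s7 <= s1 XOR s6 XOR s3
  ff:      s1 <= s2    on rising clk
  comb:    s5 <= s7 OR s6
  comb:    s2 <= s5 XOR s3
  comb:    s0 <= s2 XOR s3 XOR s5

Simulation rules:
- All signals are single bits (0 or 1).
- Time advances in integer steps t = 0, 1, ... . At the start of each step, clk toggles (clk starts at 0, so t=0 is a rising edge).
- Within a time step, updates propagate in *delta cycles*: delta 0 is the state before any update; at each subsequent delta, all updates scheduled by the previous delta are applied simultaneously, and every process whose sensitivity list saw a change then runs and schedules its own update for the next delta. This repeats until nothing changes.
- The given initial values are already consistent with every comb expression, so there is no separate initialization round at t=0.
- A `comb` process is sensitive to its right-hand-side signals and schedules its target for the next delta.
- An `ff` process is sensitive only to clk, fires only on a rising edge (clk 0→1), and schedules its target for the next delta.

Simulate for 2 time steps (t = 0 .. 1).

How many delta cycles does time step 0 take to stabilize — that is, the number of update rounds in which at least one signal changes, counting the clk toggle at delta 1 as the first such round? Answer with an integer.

[bits: s1,s2,s5,s4,s7,s6,s0,s3,clk]
t=0: Δ0=101111010 Δ1=101111011 Δ2=001111011 Δ3=001101011 | 3Δ
t=1: Δ0=001101011 Δ1=001101010 | 1Δ

3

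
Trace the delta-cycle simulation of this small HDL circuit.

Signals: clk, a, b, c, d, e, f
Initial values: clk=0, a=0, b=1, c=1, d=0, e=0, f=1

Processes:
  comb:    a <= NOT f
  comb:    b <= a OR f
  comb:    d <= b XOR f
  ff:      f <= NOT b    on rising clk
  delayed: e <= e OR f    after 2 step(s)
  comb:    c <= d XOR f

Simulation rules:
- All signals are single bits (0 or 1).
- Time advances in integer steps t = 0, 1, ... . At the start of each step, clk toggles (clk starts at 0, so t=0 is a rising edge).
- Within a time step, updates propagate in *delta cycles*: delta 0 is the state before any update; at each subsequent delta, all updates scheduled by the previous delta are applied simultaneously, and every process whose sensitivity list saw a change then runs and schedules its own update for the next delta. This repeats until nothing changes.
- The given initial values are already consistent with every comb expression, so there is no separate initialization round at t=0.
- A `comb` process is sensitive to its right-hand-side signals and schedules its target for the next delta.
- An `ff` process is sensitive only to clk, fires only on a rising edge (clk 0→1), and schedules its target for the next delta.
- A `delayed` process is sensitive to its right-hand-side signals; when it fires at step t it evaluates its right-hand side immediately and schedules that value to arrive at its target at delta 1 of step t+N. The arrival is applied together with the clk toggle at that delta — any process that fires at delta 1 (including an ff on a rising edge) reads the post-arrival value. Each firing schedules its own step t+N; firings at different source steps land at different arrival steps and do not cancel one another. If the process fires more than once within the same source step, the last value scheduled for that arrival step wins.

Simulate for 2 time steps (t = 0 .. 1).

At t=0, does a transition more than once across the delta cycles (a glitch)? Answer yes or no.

t0.Δ0 clk=0 f=1 a=0 e=0 b=1 c=1 d=0
t0.Δ1 clk=1 f=1 a=0 e=0 b=1 c=1 d=0
t0.Δ2 clk=1 f=0 a=0 e=0 b=1 c=1 d=0
t0.Δ3 clk=1 f=0 a=1 e=0 b=0 c=0 d=1
t0.Δ4 clk=1 f=0 a=1 e=0 b=1 c=1 d=0
t0.Δ5 clk=1 f=0 a=1 e=0 b=1 c=0 d=1
t0.Δ6 clk=1 f=0 a=1 e=0 b=1 c=1 d=1
t1.Δ0 clk=1 f=0 a=1 e=0 b=1 c=1 d=1
t1.Δ1 clk=0 f=0 a=1 e=0 b=1 c=1 d=1

no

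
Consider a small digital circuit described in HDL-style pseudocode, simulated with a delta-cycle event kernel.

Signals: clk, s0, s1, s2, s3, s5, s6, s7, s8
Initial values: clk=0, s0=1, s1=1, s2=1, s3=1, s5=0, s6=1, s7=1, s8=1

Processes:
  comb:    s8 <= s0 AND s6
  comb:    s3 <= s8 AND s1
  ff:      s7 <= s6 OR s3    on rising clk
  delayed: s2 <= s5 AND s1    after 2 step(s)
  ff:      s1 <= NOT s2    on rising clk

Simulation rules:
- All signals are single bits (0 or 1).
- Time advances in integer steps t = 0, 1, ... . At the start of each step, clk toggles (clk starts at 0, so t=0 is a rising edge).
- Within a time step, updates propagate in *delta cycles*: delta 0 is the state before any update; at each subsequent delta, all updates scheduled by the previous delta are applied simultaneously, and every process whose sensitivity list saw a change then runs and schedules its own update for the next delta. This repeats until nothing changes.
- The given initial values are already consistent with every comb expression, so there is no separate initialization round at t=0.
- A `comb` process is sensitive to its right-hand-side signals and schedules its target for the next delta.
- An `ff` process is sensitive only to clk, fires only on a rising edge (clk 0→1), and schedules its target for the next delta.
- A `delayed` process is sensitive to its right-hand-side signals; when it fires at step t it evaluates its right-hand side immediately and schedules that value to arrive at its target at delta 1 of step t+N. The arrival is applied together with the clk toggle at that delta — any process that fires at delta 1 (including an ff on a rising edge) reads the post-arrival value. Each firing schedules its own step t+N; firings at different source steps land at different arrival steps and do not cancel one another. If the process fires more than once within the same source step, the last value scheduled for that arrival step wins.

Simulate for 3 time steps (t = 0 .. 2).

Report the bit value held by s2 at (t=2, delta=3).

[bits: s6,s2,s3,s1,s7,clk,s5,s0,s8]
t=0: Δ0=111110011 Δ1=111111011 Δ2=111011011 Δ3=110011011 | 3Δ
t=1: Δ0=110011011 Δ1=110010011 | 1Δ
t=2: Δ0=110010011 Δ1=100011011 Δ2=100111011 Δ3=101111011 | 3Δ

0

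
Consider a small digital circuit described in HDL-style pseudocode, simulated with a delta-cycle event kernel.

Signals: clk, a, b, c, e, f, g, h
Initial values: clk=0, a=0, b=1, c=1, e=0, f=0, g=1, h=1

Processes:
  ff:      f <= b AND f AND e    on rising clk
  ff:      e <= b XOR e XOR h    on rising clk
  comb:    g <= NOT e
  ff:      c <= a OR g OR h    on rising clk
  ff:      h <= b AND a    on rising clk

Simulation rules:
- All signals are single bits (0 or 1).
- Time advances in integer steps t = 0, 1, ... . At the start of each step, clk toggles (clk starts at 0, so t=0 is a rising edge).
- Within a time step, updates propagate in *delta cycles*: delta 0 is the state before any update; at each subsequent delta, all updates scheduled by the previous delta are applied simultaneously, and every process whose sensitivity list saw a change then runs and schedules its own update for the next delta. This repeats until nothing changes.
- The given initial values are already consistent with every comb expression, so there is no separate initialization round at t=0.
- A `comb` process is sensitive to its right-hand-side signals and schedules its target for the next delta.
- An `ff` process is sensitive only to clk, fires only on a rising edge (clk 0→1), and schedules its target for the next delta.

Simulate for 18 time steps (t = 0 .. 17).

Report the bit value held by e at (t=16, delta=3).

0

t0.Δ0 clk=0 a=0 b=1 e=0 c=1 g=1 f=0 h=1
t0.Δ1 clk=1 a=0 b=1 e=0 c=1 g=1 f=0 h=1
t0.Δ2 clk=1 a=0 b=1 e=0 c=1 g=1 f=0 h=0
t1.Δ0 clk=1 a=0 b=1 e=0 c=1 g=1 f=0 h=0
t1.Δ1 clk=0 a=0 b=1 e=0 c=1 g=1 f=0 h=0
t2.Δ0 clk=0 a=0 b=1 e=0 c=1 g=1 f=0 h=0
t2.Δ1 clk=1 a=0 b=1 e=0 c=1 g=1 f=0 h=0
t2.Δ2 clk=1 a=0 b=1 e=1 c=1 g=1 f=0 h=0
t2.Δ3 clk=1 a=0 b=1 e=1 c=1 g=0 f=0 h=0
t3.Δ0 clk=1 a=0 b=1 e=1 c=1 g=0 f=0 h=0
t3.Δ1 clk=0 a=0 b=1 e=1 c=1 g=0 f=0 h=0
t4.Δ0 clk=0 a=0 b=1 e=1 c=1 g=0 f=0 h=0
t4.Δ1 clk=1 a=0 b=1 e=1 c=1 g=0 f=0 h=0
t4.Δ2 clk=1 a=0 b=1 e=0 c=0 g=0 f=0 h=0
t4.Δ3 clk=1 a=0 b=1 e=0 c=0 g=1 f=0 h=0
t5.Δ0 clk=1 a=0 b=1 e=0 c=0 g=1 f=0 h=0
t5.Δ1 clk=0 a=0 b=1 e=0 c=0 g=1 f=0 h=0
t6.Δ0 clk=0 a=0 b=1 e=0 c=0 g=1 f=0 h=0
t6.Δ1 clk=1 a=0 b=1 e=0 c=0 g=1 f=0 h=0
t6.Δ2 clk=1 a=0 b=1 e=1 c=1 g=1 f=0 h=0
t6.Δ3 clk=1 a=0 b=1 e=1 c=1 g=0 f=0 h=0
t7.Δ0 clk=1 a=0 b=1 e=1 c=1 g=0 f=0 h=0
t7.Δ1 clk=0 a=0 b=1 e=1 c=1 g=0 f=0 h=0
t8.Δ0 clk=0 a=0 b=1 e=1 c=1 g=0 f=0 h=0
t8.Δ1 clk=1 a=0 b=1 e=1 c=1 g=0 f=0 h=0
t8.Δ2 clk=1 a=0 b=1 e=0 c=0 g=0 f=0 h=0
t8.Δ3 clk=1 a=0 b=1 e=0 c=0 g=1 f=0 h=0
t9.Δ0 clk=1 a=0 b=1 e=0 c=0 g=1 f=0 h=0
t9.Δ1 clk=0 a=0 b=1 e=0 c=0 g=1 f=0 h=0
t10.Δ0 clk=0 a=0 b=1 e=0 c=0 g=1 f=0 h=0
t10.Δ1 clk=1 a=0 b=1 e=0 c=0 g=1 f=0 h=0
t10.Δ2 clk=1 a=0 b=1 e=1 c=1 g=1 f=0 h=0
t10.Δ3 clk=1 a=0 b=1 e=1 c=1 g=0 f=0 h=0
t11.Δ0 clk=1 a=0 b=1 e=1 c=1 g=0 f=0 h=0
t11.Δ1 clk=0 a=0 b=1 e=1 c=1 g=0 f=0 h=0
t12.Δ0 clk=0 a=0 b=1 e=1 c=1 g=0 f=0 h=0
t12.Δ1 clk=1 a=0 b=1 e=1 c=1 g=0 f=0 h=0
t12.Δ2 clk=1 a=0 b=1 e=0 c=0 g=0 f=0 h=0
t12.Δ3 clk=1 a=0 b=1 e=0 c=0 g=1 f=0 h=0
t13.Δ0 clk=1 a=0 b=1 e=0 c=0 g=1 f=0 h=0
t13.Δ1 clk=0 a=0 b=1 e=0 c=0 g=1 f=0 h=0
t14.Δ0 clk=0 a=0 b=1 e=0 c=0 g=1 f=0 h=0
t14.Δ1 clk=1 a=0 b=1 e=0 c=0 g=1 f=0 h=0
t14.Δ2 clk=1 a=0 b=1 e=1 c=1 g=1 f=0 h=0
t14.Δ3 clk=1 a=0 b=1 e=1 c=1 g=0 f=0 h=0
t15.Δ0 clk=1 a=0 b=1 e=1 c=1 g=0 f=0 h=0
t15.Δ1 clk=0 a=0 b=1 e=1 c=1 g=0 f=0 h=0
t16.Δ0 clk=0 a=0 b=1 e=1 c=1 g=0 f=0 h=0
t16.Δ1 clk=1 a=0 b=1 e=1 c=1 g=0 f=0 h=0
t16.Δ2 clk=1 a=0 b=1 e=0 c=0 g=0 f=0 h=0
t16.Δ3 clk=1 a=0 b=1 e=0 c=0 g=1 f=0 h=0
t17.Δ0 clk=1 a=0 b=1 e=0 c=0 g=1 f=0 h=0
t17.Δ1 clk=0 a=0 b=1 e=0 c=0 g=1 f=0 h=0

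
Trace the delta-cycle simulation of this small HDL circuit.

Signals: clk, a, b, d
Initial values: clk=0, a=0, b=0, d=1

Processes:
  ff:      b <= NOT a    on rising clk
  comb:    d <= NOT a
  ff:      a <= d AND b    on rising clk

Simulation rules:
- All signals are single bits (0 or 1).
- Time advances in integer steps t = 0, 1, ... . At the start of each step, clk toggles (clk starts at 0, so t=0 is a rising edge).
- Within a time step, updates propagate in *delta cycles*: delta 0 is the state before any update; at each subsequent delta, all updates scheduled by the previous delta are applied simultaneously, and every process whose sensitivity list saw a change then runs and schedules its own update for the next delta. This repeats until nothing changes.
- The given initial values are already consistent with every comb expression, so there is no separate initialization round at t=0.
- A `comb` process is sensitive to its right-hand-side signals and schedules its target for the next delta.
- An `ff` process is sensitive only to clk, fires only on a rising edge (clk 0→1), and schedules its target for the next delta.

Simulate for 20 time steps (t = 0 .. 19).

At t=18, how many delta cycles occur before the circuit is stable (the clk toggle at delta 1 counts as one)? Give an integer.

t=0 Δ0: a=0 d=1 clk=0 b=0
  Δ1: clk:0→1
  Δ2: b:0→1
  (2Δ to stable)
t=1 Δ0: a=0 d=1 clk=1 b=1
  Δ1: clk:1→0
  (1Δ to stable)
t=2 Δ0: a=0 d=1 clk=0 b=1
  Δ1: clk:0→1
  Δ2: a:0→1
  Δ3: d:1→0
  (3Δ to stable)
t=3 Δ0: a=1 d=0 clk=1 b=1
  Δ1: clk:1→0
  (1Δ to stable)
t=4 Δ0: a=1 d=0 clk=0 b=1
  Δ1: clk:0→1
  Δ2: a:1→0, b:1→0
  Δ3: d:0→1
  (3Δ to stable)
t=5 Δ0: a=0 d=1 clk=1 b=0
  Δ1: clk:1→0
  (1Δ to stable)
t=6 Δ0: a=0 d=1 clk=0 b=0
  Δ1: clk:0→1
  Δ2: b:0→1
  (2Δ to stable)
t=7 Δ0: a=0 d=1 clk=1 b=1
  Δ1: clk:1→0
  (1Δ to stable)
t=8 Δ0: a=0 d=1 clk=0 b=1
  Δ1: clk:0→1
  Δ2: a:0→1
  Δ3: d:1→0
  (3Δ to stable)
t=9 Δ0: a=1 d=0 clk=1 b=1
  Δ1: clk:1→0
  (1Δ to stable)
t=10 Δ0: a=1 d=0 clk=0 b=1
  Δ1: clk:0→1
  Δ2: a:1→0, b:1→0
  Δ3: d:0→1
  (3Δ to stable)
t=11 Δ0: a=0 d=1 clk=1 b=0
  Δ1: clk:1→0
  (1Δ to stable)
t=12 Δ0: a=0 d=1 clk=0 b=0
  Δ1: clk:0→1
  Δ2: b:0→1
  (2Δ to stable)
t=13 Δ0: a=0 d=1 clk=1 b=1
  Δ1: clk:1→0
  (1Δ to stable)
t=14 Δ0: a=0 d=1 clk=0 b=1
  Δ1: clk:0→1
  Δ2: a:0→1
  Δ3: d:1→0
  (3Δ to stable)
t=15 Δ0: a=1 d=0 clk=1 b=1
  Δ1: clk:1→0
  (1Δ to stable)
t=16 Δ0: a=1 d=0 clk=0 b=1
  Δ1: clk:0→1
  Δ2: a:1→0, b:1→0
  Δ3: d:0→1
  (3Δ to stable)
t=17 Δ0: a=0 d=1 clk=1 b=0
  Δ1: clk:1→0
  (1Δ to stable)
t=18 Δ0: a=0 d=1 clk=0 b=0
  Δ1: clk:0→1
  Δ2: b:0→1
  (2Δ to stable)
t=19 Δ0: a=0 d=1 clk=1 b=1
  Δ1: clk:1→0
  (1Δ to stable)

2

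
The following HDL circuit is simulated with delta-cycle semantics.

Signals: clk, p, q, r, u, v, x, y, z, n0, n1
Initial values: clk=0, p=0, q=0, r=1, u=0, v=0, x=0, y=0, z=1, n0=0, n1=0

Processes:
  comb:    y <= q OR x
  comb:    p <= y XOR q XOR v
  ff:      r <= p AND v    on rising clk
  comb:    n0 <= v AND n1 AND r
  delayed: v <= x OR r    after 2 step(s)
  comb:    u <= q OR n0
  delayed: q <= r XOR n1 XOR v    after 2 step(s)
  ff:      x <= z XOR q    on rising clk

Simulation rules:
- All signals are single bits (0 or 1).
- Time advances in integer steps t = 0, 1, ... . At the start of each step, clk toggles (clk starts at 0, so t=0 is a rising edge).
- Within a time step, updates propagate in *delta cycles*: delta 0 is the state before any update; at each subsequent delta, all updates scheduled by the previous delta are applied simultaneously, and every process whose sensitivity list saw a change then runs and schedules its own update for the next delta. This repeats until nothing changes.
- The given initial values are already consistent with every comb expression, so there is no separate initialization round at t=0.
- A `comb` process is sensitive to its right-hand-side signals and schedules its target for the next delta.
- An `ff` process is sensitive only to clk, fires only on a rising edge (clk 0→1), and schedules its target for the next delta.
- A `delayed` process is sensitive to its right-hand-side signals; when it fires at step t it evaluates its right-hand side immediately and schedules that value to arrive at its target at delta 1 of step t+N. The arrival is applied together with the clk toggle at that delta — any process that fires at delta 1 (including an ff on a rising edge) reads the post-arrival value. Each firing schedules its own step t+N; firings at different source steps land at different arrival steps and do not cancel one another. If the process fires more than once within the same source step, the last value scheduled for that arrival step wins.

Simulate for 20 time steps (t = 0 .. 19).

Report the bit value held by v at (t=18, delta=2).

0

t=0 Δ0: n0=0 clk=0 r=1 x=0 y=0 u=0 z=1 n1=0 p=0 v=0 q=0
  Δ1: clk:0→1
  Δ2: r:1→0, x:0→1
  Δ3: y:0→1
  Δ4: p:0→1
  (4Δ to stable)
t=1 Δ0: n0=0 clk=1 r=0 x=1 y=1 u=0 z=1 n1=0 p=1 v=0 q=0
  Δ1: clk:1→0
  (1Δ to stable)
t=2 Δ0: n0=0 clk=0 r=0 x=1 y=1 u=0 z=1 n1=0 p=1 v=0 q=0
  Δ1: clk:0→1, v:0→1
  Δ2: r:0→1, p:1→0
  (2Δ to stable)
t=3 Δ0: n0=0 clk=1 r=1 x=1 y=1 u=0 z=1 n1=0 p=0 v=1 q=0
  Δ1: clk:1→0
  (1Δ to stable)
t=4 Δ0: n0=0 clk=0 r=1 x=1 y=1 u=0 z=1 n1=0 p=0 v=1 q=0
  Δ1: clk:0→1
  Δ2: r:1→0
  (2Δ to stable)
t=5 Δ0: n0=0 clk=1 r=0 x=1 y=1 u=0 z=1 n1=0 p=0 v=1 q=0
  Δ1: clk:1→0
  (1Δ to stable)
t=6 Δ0: n0=0 clk=0 r=0 x=1 y=1 u=0 z=1 n1=0 p=0 v=1 q=0
  Δ1: clk:0→1, q:0→1
  Δ2: x:1→0, u:0→1, p:0→1
  (2Δ to stable)
t=7 Δ0: n0=0 clk=1 r=0 x=0 y=1 u=1 z=1 n1=0 p=1 v=1 q=1
  Δ1: clk:1→0
  (1Δ to stable)
t=8 Δ0: n0=0 clk=0 r=0 x=0 y=1 u=1 z=1 n1=0 p=1 v=1 q=1
  Δ1: clk:0→1, v:1→0
  Δ2: p:1→0
  (2Δ to stable)
t=9 Δ0: n0=0 clk=1 r=0 x=0 y=1 u=1 z=1 n1=0 p=0 v=0 q=1
  Δ1: clk:1→0
  (1Δ to stable)
t=10 Δ0: n0=0 clk=0 r=0 x=0 y=1 u=1 z=1 n1=0 p=0 v=0 q=1
  Δ1: clk:0→1, q:1→0
  Δ2: x:0→1, y:1→0, u:1→0, p:0→1
  Δ3: y:0→1, p:1→0
  Δ4: p:0→1
  (4Δ to stable)
t=11 Δ0: n0=0 clk=1 r=0 x=1 y=1 u=0 z=1 n1=0 p=1 v=0 q=0
  Δ1: clk:1→0
  (1Δ to stable)
t=12 Δ0: n0=0 clk=0 r=0 x=1 y=1 u=0 z=1 n1=0 p=1 v=0 q=0
  Δ1: clk:0→1, v:0→1
  Δ2: r:0→1, p:1→0
  (2Δ to stable)
t=13 Δ0: n0=0 clk=1 r=1 x=1 y=1 u=0 z=1 n1=0 p=0 v=1 q=0
  Δ1: clk:1→0
  (1Δ to stable)
t=14 Δ0: n0=0 clk=0 r=1 x=1 y=1 u=0 z=1 n1=0 p=0 v=1 q=0
  Δ1: clk:0→1
  Δ2: r:1→0
  (2Δ to stable)
t=15 Δ0: n0=0 clk=1 r=0 x=1 y=1 u=0 z=1 n1=0 p=0 v=1 q=0
  Δ1: clk:1→0
  (1Δ to stable)
t=16 Δ0: n0=0 clk=0 r=0 x=1 y=1 u=0 z=1 n1=0 p=0 v=1 q=0
  Δ1: clk:0→1, q:0→1
  Δ2: x:1→0, u:0→1, p:0→1
  (2Δ to stable)
t=17 Δ0: n0=0 clk=1 r=0 x=0 y=1 u=1 z=1 n1=0 p=1 v=1 q=1
  Δ1: clk:1→0
  (1Δ to stable)
t=18 Δ0: n0=0 clk=0 r=0 x=0 y=1 u=1 z=1 n1=0 p=1 v=1 q=1
  Δ1: clk:0→1, v:1→0
  Δ2: p:1→0
  (2Δ to stable)
t=19 Δ0: n0=0 clk=1 r=0 x=0 y=1 u=1 z=1 n1=0 p=0 v=0 q=1
  Δ1: clk:1→0
  (1Δ to stable)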